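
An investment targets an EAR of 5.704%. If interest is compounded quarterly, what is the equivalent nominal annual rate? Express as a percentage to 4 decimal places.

5.5859%

(1 + r/4)^4 − 1 = 0.05704, so 1 + r/4 = 1.05704^(1/4).
r/4 = 0.013965, so r = 0.055859 = 5.5859%.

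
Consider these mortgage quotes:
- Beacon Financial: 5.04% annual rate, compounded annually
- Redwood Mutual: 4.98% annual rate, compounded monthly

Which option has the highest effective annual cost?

Redwood Mutual

Beacon Financial: compounded annually, EAR = 5.040%
Redwood Mutual: (1 + 0.0498/12)^12 − 1 = 5.095%
The highest effective annual rate is Redwood Mutual at 5.095%.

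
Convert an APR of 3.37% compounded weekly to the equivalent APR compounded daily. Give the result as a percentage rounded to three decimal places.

3.369%

EAR = (1 + 0.0337/52)^52 − 1 = 0.034263.
Solve (1 + r/365)^365 = 1.034263: r/365 = 1.034263^(1/365) − 1 = 0.000092, so r = 0.033691 = 3.369%.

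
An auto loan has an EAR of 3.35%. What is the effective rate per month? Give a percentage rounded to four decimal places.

0.2750%

The per-month rate i satisfies (1 + i)^12 = 1 + 0.0335.
i = 1.0335^(1/12) − 1 = 0.0027497 = 0.2750%.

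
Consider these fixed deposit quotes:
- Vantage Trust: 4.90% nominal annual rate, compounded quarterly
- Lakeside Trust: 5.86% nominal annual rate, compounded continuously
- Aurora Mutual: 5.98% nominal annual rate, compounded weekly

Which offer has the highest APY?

Aurora Mutual

Vantage Trust: (1 + 0.0490/4)^4 − 1 = 4.991%
Lakeside Trust: e^0.0586 − 1 = 6.035%
Aurora Mutual: (1 + 0.0598/52)^52 − 1 = 6.159%
The highest effective annual rate is Aurora Mutual at 6.159%.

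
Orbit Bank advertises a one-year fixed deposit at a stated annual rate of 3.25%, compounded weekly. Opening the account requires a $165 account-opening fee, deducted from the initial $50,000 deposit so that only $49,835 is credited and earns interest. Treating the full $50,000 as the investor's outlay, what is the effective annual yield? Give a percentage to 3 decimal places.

2.961%

Value after one year: 49,835 × (1 + 0.0325/52)^52 = 49,835 × 1.033023 = $51,480.72.
Effective yield on the $50,000 outlay: 51,480.72 / 50,000 − 1 = 0.029614 = 2.961%.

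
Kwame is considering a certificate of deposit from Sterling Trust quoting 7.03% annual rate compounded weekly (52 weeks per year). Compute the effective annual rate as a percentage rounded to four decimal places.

EAR = (1 + 0.0703/52)^52 − 1.
= (1 + 0.001352)^52 − 1 = 1.072779 − 1 = 7.2779%.

7.2779%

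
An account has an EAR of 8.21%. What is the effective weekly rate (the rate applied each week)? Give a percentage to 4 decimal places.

0.1519%

The per-week rate i satisfies (1 + i)^52 = 1 + 0.0821.
i = 1.0821^(1/52) − 1 = 0.0015185 = 0.1519%.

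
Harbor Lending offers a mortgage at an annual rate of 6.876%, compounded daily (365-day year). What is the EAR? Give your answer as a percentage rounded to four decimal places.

7.1172%

EAR = (1 + 0.06876/365)^365 − 1.
= 1.071172 − 1 = 7.1172%.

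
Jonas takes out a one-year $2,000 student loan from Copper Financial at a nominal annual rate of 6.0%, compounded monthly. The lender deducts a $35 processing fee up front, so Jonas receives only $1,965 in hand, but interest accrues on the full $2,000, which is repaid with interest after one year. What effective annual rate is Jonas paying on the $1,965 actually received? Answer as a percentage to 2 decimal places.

8.06%

Amount owed after one year: 2,000 × (1 + 0.060/12)^12 = 2,000 × 1.061678 = $2,123.36.
Effective rate on net proceeds: 2,123.36 / 1,965 − 1 = 0.080588 = 8.06%.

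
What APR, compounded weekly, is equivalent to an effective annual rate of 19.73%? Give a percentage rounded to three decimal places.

18.038%

(1 + r/52)^52 − 1 = 0.1973, so 1 + r/52 = 1.1973^(1/52).
r/52 = 0.003469, so r = 0.180381 = 18.038%.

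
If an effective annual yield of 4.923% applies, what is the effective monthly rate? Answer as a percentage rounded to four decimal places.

The per-month rate i satisfies (1 + i)^12 = 1 + 0.04923.
i = 1.04923^(1/12) − 1 = 0.0040127 = 0.4013%.

0.4013%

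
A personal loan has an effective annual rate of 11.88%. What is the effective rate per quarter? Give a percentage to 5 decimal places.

The per-quarter rate i satisfies (1 + i)^4 = 1 + 0.1188.
i = 1.1188^(1/4) − 1 = 0.0284617 = 2.84617%.

2.84617%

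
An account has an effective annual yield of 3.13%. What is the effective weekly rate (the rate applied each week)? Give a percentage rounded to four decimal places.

0.0593%

The per-week rate i satisfies (1 + i)^52 = 1 + 0.0313.
i = 1.0313^(1/52) − 1 = 0.0005929 = 0.0593%.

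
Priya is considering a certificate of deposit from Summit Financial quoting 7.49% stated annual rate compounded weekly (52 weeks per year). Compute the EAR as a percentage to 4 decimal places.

7.7718%

EAR = (1 + 0.0749/52)^52 − 1.
= 1.077718 − 1 = 7.7718%.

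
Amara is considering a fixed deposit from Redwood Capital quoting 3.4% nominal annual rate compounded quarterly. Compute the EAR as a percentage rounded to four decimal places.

3.4436%

EAR = (1 + 0.034/4)^4 − 1.
= (1 + 0.008500)^4 − 1 = 1.034436 − 1 = 3.4436%.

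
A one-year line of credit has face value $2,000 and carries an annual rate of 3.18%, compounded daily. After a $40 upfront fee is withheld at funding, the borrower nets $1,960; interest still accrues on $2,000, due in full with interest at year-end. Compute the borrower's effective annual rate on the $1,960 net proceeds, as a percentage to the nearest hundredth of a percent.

5.34%

Amount owed after one year: 2,000 × (1 + 0.0318/365)^365 = 2,000 × 1.032310 = $2,064.62.
Effective rate on net proceeds: 2,064.62 / 1,960 − 1 = 0.053377 = 5.34%.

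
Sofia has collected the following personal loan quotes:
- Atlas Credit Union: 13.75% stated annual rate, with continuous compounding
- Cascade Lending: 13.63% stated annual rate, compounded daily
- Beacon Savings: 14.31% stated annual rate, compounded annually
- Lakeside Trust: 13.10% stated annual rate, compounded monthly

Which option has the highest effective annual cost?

Atlas Credit Union

Atlas Credit Union: e^0.1375 − 1 = 14.740%
Cascade Lending: (1 + 0.1363/365)^365 − 1 = 14.600%
Beacon Savings: compounded annually, EAR = 14.310%
Lakeside Trust: (1 + 0.1310/12)^12 − 1 = 13.916%
The highest effective annual rate is Atlas Credit Union at 14.740%.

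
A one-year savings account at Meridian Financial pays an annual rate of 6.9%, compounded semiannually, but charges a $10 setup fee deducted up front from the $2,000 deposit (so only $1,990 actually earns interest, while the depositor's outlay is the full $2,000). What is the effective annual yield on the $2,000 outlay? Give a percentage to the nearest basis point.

6.48%

Value after one year: 1,990 × (1 + 0.069/2)^2 = 1,990 × 1.070190 = $2,129.68.
Effective yield on the $2,000 outlay: 2,129.68 / 2,000 − 1 = 0.064839 = 6.48%.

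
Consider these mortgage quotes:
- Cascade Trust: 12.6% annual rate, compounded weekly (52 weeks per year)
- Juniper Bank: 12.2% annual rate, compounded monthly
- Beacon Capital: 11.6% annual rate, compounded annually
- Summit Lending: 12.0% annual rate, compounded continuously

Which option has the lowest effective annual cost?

Beacon Capital

Cascade Trust: (1 + 0.126/52)^52 − 1 = 13.411%
Juniper Bank: (1 + 0.122/12)^12 − 1 = 12.906%
Beacon Capital: compounded annually, EAR = 11.600%
Summit Lending: e^0.120 − 1 = 12.750%
The lowest effective annual rate is Beacon Capital at 11.600%.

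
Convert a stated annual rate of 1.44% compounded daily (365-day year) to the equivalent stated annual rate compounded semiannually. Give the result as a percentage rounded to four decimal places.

EAR = (1 + 0.0144/365)^365 − 1 = 0.014504.
Solve (1 + r/2)^2 = 1.014504: r/2 = 1.014504^(1/2) − 1 = 0.007226, so r = 0.014452 = 1.4452%.

1.4452%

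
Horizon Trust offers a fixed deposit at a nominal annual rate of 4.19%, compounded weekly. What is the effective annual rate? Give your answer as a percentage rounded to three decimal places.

4.277%

EAR = (1 + 0.0419/52)^52 − 1.
= 1.042773 − 1 = 4.277%.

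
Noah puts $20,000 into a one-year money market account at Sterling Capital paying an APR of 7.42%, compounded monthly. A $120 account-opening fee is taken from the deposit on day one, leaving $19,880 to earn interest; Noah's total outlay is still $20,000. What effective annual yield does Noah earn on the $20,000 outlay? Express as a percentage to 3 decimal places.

Value after one year: 19,880 × (1 + 0.0742/12)^12 = 19,880 × 1.076776 = $21,406.31.
Effective yield on the $20,000 outlay: 21,406.31 / 20,000 − 1 = 0.070316 = 7.032%.

7.032%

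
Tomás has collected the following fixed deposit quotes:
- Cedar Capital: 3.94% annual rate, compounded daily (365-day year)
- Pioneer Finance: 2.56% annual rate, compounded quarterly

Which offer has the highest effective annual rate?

Cedar Capital

Cedar Capital: (1 + 0.0394/365)^365 − 1 = 4.018%
Pioneer Finance: (1 + 0.0256/4)^4 − 1 = 2.585%
The highest effective annual rate is Cedar Capital at 4.018%.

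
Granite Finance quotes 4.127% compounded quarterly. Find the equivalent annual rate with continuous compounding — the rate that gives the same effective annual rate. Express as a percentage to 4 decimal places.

4.1059%

EAR = (1 + 0.04127/4)^4 − 1 = 0.041913.
Equivalent continuous rate: r = ln(1 + 0.041913) = 0.041059 = 4.1059%.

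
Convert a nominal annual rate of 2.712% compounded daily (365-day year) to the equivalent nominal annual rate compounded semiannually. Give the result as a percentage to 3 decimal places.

2.730%

EAR = (1 + 0.02712/365)^365 − 1 = 0.027490.
Solve (1 + r/2)^2 = 1.027490: r/2 = 1.027490^(1/2) − 1 = 0.013652, so r = 0.027304 = 2.730%.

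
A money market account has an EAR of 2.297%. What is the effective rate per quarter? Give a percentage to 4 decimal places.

0.5694%

The per-quarter rate i satisfies (1 + i)^4 = 1 + 0.02297.
i = 1.02297^(1/4) − 1 = 0.0056937 = 0.5694%.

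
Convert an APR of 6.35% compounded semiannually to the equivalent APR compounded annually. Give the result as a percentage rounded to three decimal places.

EAR = (1 + 0.0635/2)^2 − 1 = 0.064508.
Compounded annually, the equivalent nominal rate is the EAR itself: 6.451%.

6.451%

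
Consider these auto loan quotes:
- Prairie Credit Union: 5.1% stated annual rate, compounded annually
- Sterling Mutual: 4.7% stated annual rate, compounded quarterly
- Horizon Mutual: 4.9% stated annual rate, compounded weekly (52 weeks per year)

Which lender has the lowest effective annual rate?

Sterling Mutual

Prairie Credit Union: compounded annually, EAR = 5.100%
Sterling Mutual: (1 + 0.047/4)^4 − 1 = 4.783%
Horizon Mutual: (1 + 0.049/52)^52 − 1 = 5.020%
The lowest effective annual rate is Sterling Mutual at 4.783%.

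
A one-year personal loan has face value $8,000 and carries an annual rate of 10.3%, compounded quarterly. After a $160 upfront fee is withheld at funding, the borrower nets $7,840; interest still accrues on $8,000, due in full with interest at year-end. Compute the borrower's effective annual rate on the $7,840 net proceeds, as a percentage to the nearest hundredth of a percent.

12.96%

Amount owed after one year: 8,000 × (1 + 0.103/4)^4 = 8,000 × 1.107047 = $8,856.38.
Effective rate on net proceeds: 8,856.38 / 7,840 − 1 = 0.129640 = 12.96%.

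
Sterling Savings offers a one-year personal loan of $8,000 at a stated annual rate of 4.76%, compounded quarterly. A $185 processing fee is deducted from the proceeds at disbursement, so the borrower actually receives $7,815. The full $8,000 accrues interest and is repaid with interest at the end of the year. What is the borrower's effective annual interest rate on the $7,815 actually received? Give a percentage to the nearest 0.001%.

7.328%

Amount owed after one year: 8,000 × (1 + 0.0476/4)^4 = 8,000 × 1.048456 = $8,387.65.
Effective rate on net proceeds: 8,387.65 / 7,815 − 1 = 0.073276 = 7.328%.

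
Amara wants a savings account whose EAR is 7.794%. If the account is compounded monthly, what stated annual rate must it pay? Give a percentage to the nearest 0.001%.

(1 + r/12)^12 − 1 = 0.07794, so 1 + r/12 = 1.07794^(1/12).
r/12 = 0.006274, so r = 0.075287 = 7.529%.

7.529%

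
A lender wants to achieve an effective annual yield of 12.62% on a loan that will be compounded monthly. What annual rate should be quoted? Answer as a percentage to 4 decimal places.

(1 + r/12)^12 − 1 = 0.1262, so 1 + r/12 = 1.1262^(1/12).
r/12 = 0.009953, so r = 0.119440 = 11.9440%.

11.9440%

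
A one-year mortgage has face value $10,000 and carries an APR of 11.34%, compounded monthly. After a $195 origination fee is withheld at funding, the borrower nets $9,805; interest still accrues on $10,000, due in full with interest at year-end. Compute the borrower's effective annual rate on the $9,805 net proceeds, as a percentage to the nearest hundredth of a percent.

Amount owed after one year: 10,000 × (1 + 0.1134/12)^12 = 10,000 × 1.119484 = $11,194.84.
Effective rate on net proceeds: 11,194.84 / 9,805 − 1 = 0.141748 = 14.17%.

14.17%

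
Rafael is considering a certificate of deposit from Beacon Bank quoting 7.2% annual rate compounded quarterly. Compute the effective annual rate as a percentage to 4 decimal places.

7.3967%

EAR = (1 + 0.072/4)^4 − 1.
= 1.073967 − 1 = 7.3967%.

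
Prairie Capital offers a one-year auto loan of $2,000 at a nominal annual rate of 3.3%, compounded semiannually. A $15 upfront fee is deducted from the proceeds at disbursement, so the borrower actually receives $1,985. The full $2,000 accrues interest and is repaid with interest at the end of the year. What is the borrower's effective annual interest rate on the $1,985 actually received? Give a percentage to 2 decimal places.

4.11%

Amount owed after one year: 2,000 × (1 + 0.033/2)^2 = 2,000 × 1.033272 = $2,066.54.
Effective rate on net proceeds: 2,066.54 / 1,985 − 1 = 0.041080 = 4.11%.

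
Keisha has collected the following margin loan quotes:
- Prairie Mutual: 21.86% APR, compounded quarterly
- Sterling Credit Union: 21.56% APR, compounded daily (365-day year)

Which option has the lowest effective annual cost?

Prairie Mutual

Prairie Mutual: (1 + 0.2186/4)^4 − 1 = 23.718%
Sterling Credit Union: (1 + 0.2156/365)^365 − 1 = 24.053%
The lowest effective annual rate is Prairie Mutual at 23.718%.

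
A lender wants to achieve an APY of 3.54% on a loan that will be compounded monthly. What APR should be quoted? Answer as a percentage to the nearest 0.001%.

(1 + r/12)^12 − 1 = 0.0354, so 1 + r/12 = 1.0354^(1/12).
r/12 = 0.002903, so r = 0.034838 = 3.484%.

3.484%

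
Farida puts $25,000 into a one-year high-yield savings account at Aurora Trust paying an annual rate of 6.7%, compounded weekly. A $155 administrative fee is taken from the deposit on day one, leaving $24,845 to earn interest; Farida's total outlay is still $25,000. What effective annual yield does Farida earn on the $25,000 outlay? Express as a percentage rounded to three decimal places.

6.262%

Value after one year: 24,845 × (1 + 0.067/52)^52 = 24,845 × 1.069249 = $26,565.50.
Effective yield on the $25,000 outlay: 26,565.50 / 25,000 − 1 = 0.062620 = 6.262%.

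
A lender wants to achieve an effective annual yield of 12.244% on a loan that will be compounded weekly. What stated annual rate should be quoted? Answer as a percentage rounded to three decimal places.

11.563%

(1 + r/52)^52 − 1 = 0.12244, so 1 + r/52 = 1.12244^(1/52).
r/52 = 0.002224, so r = 0.115633 = 11.563%.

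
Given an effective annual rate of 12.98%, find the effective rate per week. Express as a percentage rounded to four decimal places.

0.2350%

The per-week rate i satisfies (1 + i)^52 = 1 + 0.1298.
i = 1.1298^(1/52) − 1 = 0.0023497 = 0.2350%.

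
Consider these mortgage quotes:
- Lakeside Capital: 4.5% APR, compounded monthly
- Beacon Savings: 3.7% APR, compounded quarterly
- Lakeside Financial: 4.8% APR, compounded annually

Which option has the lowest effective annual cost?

Lakeside Capital: (1 + 0.045/12)^12 − 1 = 4.594%
Beacon Savings: (1 + 0.037/4)^4 − 1 = 3.752%
Lakeside Financial: compounded annually, EAR = 4.800%
The lowest effective annual rate is Beacon Savings at 3.752%.

Beacon Savings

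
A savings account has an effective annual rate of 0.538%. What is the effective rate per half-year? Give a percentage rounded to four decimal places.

The per-half-year rate i satisfies (1 + i)^2 = 1 + 0.00538.
i = 1.00538^(1/2) − 1 = 0.0026864 = 0.2686%.

0.2686%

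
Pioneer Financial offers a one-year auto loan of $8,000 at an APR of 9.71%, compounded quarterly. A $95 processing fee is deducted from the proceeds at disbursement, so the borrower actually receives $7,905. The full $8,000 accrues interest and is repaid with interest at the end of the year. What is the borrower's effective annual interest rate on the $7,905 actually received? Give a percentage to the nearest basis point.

Amount owed after one year: 8,000 × (1 + 0.0971/4)^4 = 8,000 × 1.100693 = $8,805.55.
Effective rate on net proceeds: 8,805.55 / 7,905 − 1 = 0.113921 = 11.39%.

11.39%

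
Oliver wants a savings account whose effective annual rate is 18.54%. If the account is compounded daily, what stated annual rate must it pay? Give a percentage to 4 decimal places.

(1 + r/365)^365 − 1 = 0.1854, so 1 + r/365 = 1.1854^(1/365).
r/365 = 0.000466, so r = 0.170120 = 17.0120%.

17.0120%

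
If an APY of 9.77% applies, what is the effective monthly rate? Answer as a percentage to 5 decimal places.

0.77983%

The per-month rate i satisfies (1 + i)^12 = 1 + 0.0977.
i = 1.0977^(1/12) − 1 = 0.0077983 = 0.77983%.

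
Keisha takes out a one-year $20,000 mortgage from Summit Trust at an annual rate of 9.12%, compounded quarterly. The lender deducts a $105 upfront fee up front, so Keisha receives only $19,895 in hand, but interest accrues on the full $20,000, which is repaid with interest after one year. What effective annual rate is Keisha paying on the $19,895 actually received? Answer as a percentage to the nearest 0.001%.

10.014%

Amount owed after one year: 20,000 × (1 + 0.0912/4)^4 = 20,000 × 1.094367 = $21,887.33.
Effective rate on net proceeds: 21,887.33 / 19,895 − 1 = 0.100142 = 10.014%.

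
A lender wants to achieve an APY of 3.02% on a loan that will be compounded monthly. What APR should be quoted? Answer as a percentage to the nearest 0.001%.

2.979%

(1 + r/12)^12 − 1 = 0.0302, so 1 + r/12 = 1.0302^(1/12).
r/12 = 0.002482, so r = 0.029790 = 2.979%.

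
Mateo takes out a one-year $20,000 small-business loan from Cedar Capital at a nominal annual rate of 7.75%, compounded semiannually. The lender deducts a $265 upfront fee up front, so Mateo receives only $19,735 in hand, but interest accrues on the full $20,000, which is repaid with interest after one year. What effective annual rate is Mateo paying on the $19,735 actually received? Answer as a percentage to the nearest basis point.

9.35%

Amount owed after one year: 20,000 × (1 + 0.0775/2)^2 = 20,000 × 1.079002 = $21,580.03.
Effective rate on net proceeds: 21,580.03 / 19,735 − 1 = 0.093490 = 9.35%.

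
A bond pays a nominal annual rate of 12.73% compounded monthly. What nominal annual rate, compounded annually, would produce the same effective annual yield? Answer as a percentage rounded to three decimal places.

13.500%

EAR = (1 + 0.1273/12)^12 − 1 = 0.134996.
Compounded annually, the equivalent nominal rate is the EAR itself: 13.500%.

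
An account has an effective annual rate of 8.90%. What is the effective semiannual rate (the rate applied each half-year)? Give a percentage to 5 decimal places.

4.35516%

The per-half-year rate i satisfies (1 + i)^2 = 1 + 0.0890.
i = 1.0890^(1/2) − 1 = 0.0435516 = 4.35516%.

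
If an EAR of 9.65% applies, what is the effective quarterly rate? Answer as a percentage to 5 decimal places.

2.32981%

The per-quarter rate i satisfies (1 + i)^4 = 1 + 0.0965.
i = 1.0965^(1/4) − 1 = 0.0232981 = 2.32981%.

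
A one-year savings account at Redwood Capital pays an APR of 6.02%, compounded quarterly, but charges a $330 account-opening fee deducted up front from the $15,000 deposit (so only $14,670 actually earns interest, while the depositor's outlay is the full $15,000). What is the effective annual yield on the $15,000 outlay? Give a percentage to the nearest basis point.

3.82%

Value after one year: 14,670 × (1 + 0.0602/4)^4 = 14,670 × 1.061573 = $15,573.27.
Effective yield on the $15,000 outlay: 15,573.27 / 15,000 − 1 = 0.038218 = 3.82%.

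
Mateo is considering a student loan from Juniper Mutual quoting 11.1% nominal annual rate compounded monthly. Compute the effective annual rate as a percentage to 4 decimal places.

EAR = (1 + 0.111/12)^12 − 1.
= 1.116825 − 1 = 11.6825%.

11.6825%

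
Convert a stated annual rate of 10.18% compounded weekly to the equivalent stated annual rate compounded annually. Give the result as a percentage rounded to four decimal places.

10.7052%

EAR = (1 + 0.1018/52)^52 − 1 = 0.107052.
Compounded annually, the equivalent nominal rate is the EAR itself: 10.7052%.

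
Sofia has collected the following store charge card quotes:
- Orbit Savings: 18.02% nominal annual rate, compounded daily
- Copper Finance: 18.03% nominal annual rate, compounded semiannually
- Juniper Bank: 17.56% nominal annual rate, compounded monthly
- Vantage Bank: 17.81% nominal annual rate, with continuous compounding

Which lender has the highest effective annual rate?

Orbit Savings: (1 + 0.1802/365)^365 − 1 = 19.740%
Copper Finance: (1 + 0.1803/2)^2 − 1 = 18.843%
Juniper Bank: (1 + 0.1756/12)^12 − 1 = 19.045%
Vantage Bank: e^0.1781 − 1 = 19.494%
The highest effective annual rate is Orbit Savings at 19.740%.

Orbit Savings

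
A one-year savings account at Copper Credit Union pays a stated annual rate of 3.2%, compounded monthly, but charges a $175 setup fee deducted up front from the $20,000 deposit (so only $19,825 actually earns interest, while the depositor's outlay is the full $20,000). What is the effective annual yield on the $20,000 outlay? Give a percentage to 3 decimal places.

2.344%

Value after one year: 19,825 × (1 + 0.032/12)^12 = 19,825 × 1.032474 = $20,468.79.
Effective yield on the $20,000 outlay: 20,468.79 / 20,000 − 1 = 0.023439 = 2.344%.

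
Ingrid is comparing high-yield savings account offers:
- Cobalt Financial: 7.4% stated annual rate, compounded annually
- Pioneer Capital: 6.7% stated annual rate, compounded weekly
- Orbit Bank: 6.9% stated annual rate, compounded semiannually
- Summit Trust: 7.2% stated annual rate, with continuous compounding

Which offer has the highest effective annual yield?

Cobalt Financial: compounded annually, EAR = 7.400%
Pioneer Capital: (1 + 0.067/52)^52 − 1 = 6.925%
Orbit Bank: (1 + 0.069/2)^2 − 1 = 7.019%
Summit Trust: e^0.072 − 1 = 7.466%
The highest effective annual rate is Summit Trust at 7.466%.

Summit Trust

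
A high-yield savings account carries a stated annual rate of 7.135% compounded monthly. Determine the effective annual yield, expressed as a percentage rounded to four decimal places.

EAR = (1 + 0.07135/12)^12 − 1.
= 1.073730 − 1 = 7.3730%.

7.3730%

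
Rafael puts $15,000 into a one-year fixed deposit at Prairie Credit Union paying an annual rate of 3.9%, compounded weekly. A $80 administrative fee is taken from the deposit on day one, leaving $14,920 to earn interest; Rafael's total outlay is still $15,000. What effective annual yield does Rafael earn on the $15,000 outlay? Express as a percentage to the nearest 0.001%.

3.421%

Value after one year: 14,920 × (1 + 0.039/52)^52 = 14,920 × 1.039755 = $15,513.15.
Effective yield on the $15,000 outlay: 15,513.15 / 15,000 − 1 = 0.034210 = 3.421%.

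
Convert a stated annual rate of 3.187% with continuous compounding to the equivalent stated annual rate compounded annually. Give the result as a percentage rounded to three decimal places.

EAR under continuous compounding: e^0.03187 − 1 = 0.032383.
Compounded annually, the equivalent nominal rate is the EAR itself: 3.238%.

3.238%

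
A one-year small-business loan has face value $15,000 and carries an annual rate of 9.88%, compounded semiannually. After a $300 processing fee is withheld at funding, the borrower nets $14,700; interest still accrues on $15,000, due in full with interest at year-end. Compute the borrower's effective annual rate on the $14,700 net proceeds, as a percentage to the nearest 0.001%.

12.371%

Amount owed after one year: 15,000 × (1 + 0.0988/2)^2 = 15,000 × 1.101240 = $16,518.61.
Effective rate on net proceeds: 16,518.61 / 14,700 − 1 = 0.123715 = 12.371%.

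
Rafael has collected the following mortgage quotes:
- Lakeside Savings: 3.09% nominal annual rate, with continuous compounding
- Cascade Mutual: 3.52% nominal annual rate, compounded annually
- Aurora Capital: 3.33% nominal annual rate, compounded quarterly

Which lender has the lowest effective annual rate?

Lakeside Savings

Lakeside Savings: e^0.0309 − 1 = 3.138%
Cascade Mutual: compounded annually, EAR = 3.520%
Aurora Capital: (1 + 0.0333/4)^4 − 1 = 3.372%
The lowest effective annual rate is Lakeside Savings at 3.138%.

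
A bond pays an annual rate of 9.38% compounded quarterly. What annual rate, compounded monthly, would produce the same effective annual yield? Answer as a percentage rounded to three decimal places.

EAR = (1 + 0.0938/4)^4 − 1 = 0.097151.
Solve (1 + r/12)^12 = 1.097151: r/12 = 1.097151^(1/12) − 1 = 0.007756, so r = 0.093076 = 9.308%.

9.308%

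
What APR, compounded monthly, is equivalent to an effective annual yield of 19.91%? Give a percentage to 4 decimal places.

18.2952%

(1 + r/12)^12 − 1 = 0.1991, so 1 + r/12 = 1.1991^(1/12).
r/12 = 0.015246, so r = 0.182952 = 18.2952%.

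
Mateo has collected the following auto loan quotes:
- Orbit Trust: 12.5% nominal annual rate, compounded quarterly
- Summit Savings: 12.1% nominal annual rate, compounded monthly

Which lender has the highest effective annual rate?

Orbit Trust: (1 + 0.125/4)^4 − 1 = 13.098%
Summit Savings: (1 + 0.121/12)^12 − 1 = 12.794%
The highest effective annual rate is Orbit Trust at 13.098%.

Orbit Trust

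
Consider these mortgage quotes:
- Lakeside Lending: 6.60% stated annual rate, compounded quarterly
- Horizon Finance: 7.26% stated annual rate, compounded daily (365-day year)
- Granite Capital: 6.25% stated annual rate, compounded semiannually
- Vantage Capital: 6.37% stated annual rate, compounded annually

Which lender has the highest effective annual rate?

Horizon Finance

Lakeside Lending: (1 + 0.0660/4)^4 − 1 = 6.765%
Horizon Finance: (1 + 0.0726/365)^365 − 1 = 7.529%
Granite Capital: (1 + 0.0625/2)^2 − 1 = 6.348%
Vantage Capital: compounded annually, EAR = 6.370%
The highest effective annual rate is Horizon Finance at 7.529%.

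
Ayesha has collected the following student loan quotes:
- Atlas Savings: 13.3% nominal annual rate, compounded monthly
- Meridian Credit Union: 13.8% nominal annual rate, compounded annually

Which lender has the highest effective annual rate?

Atlas Savings: (1 + 0.133/12)^12 − 1 = 14.141%
Meridian Credit Union: compounded annually, EAR = 13.800%
The highest effective annual rate is Atlas Savings at 14.141%.

Atlas Savings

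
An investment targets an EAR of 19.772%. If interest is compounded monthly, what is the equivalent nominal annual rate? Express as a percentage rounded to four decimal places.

(1 + r/12)^12 − 1 = 0.19772, so 1 + r/12 = 1.19772^(1/12).
r/12 = 0.015149, so r = 0.181783 = 18.1783%.

18.1783%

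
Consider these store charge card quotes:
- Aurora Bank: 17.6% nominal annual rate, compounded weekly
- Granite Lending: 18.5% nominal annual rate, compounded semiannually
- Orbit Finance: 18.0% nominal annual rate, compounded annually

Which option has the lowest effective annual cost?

Aurora Bank: (1 + 0.176/52)^52 − 1 = 19.208%
Granite Lending: (1 + 0.185/2)^2 − 1 = 19.356%
Orbit Finance: compounded annually, EAR = 18.000%
The lowest effective annual rate is Orbit Finance at 18.000%.

Orbit Finance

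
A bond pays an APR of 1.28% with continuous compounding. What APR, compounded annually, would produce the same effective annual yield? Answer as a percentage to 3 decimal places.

EAR under continuous compounding: e^0.0128 − 1 = 0.012882.
Compounded annually, the equivalent nominal rate is the EAR itself: 1.288%.

1.288%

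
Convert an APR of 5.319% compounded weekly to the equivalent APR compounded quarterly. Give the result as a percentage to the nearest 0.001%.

EAR = (1 + 0.05319/52)^52 − 1 = 0.054601.
Solve (1 + r/4)^4 = 1.054601: r/4 = 1.054601^(1/4) − 1 = 0.013379, so r = 0.053518 = 5.352%.

5.352%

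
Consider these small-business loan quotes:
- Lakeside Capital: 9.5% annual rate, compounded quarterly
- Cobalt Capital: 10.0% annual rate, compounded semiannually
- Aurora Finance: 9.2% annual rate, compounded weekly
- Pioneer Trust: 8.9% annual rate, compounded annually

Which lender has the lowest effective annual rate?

Pioneer Trust

Lakeside Capital: (1 + 0.095/4)^4 − 1 = 9.844%
Cobalt Capital: (1 + 0.100/2)^2 − 1 = 10.250%
Aurora Finance: (1 + 0.092/52)^52 − 1 = 9.628%
Pioneer Trust: compounded annually, EAR = 8.900%
The lowest effective annual rate is Pioneer Trust at 8.900%.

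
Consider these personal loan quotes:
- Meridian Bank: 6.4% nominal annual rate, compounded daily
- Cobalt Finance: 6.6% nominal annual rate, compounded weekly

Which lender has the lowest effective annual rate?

Meridian Bank

Meridian Bank: (1 + 0.064/365)^365 − 1 = 6.609%
Cobalt Finance: (1 + 0.066/52)^52 − 1 = 6.818%
The lowest effective annual rate is Meridian Bank at 6.609%.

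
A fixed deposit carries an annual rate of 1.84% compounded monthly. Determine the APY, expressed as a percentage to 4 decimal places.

1.8556%

EAR = (1 + 0.0184/12)^12 − 1.
= 1.018556 − 1 = 1.8556%.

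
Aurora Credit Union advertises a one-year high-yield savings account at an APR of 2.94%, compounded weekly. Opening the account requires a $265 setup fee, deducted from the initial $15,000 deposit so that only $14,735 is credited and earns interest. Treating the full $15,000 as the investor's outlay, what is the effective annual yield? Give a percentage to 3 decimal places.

1.163%

Value after one year: 14,735 × (1 + 0.0294/52)^52 = 14,735 × 1.029828 = $15,174.51.
Effective yield on the $15,000 outlay: 15,174.51 / 15,000 − 1 = 0.011634 = 1.163%.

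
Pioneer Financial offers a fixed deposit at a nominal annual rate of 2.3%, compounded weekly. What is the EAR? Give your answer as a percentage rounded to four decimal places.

EAR = (1 + 0.023/52)^52 − 1.
= 1.023261 − 1 = 2.3261%.

2.3261%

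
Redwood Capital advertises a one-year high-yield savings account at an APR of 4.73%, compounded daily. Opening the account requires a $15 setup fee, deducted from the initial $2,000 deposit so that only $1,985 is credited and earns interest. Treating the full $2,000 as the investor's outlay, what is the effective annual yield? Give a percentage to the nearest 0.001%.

Value after one year: 1,985 × (1 + 0.0473/365)^365 = 1,985 × 1.048433 = $2,081.14.
Effective yield on the $2,000 outlay: 2,081.14 / 2,000 − 1 = 0.040570 = 4.057%.

4.057%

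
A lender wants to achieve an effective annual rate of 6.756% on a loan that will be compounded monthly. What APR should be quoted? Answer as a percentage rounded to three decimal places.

(1 + r/12)^12 − 1 = 0.06756, so 1 + r/12 = 1.06756^(1/12).
r/12 = 0.005463, so r = 0.065554 = 6.555%.

6.555%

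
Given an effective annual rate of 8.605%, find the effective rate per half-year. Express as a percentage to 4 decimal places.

4.2137%

The per-half-year rate i satisfies (1 + i)^2 = 1 + 0.08605.
i = 1.08605^(1/2) − 1 = 0.0421372 = 4.2137%.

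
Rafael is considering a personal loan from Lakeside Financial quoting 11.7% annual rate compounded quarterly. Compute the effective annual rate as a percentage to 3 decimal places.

EAR = (1 + 0.117/4)^4 − 1.
= (1 + 0.029250)^4 − 1 = 1.122234 − 1 = 12.223%.

12.223%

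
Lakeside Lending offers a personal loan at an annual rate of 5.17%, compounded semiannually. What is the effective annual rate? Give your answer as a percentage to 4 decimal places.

5.2368%

EAR = (1 + 0.0517/2)^2 − 1.
= (1 + 0.025850)^2 − 1 = 1.052368 − 1 = 5.2368%.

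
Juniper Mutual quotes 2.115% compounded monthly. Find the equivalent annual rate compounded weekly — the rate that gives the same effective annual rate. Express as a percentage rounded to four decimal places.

EAR = (1 + 0.02115/12)^12 − 1 = 0.021356.
Solve (1 + r/52)^52 = 1.021356: r/52 = 1.021356^(1/52) − 1 = 0.000406, so r = 0.021136 = 2.1136%.

2.1136%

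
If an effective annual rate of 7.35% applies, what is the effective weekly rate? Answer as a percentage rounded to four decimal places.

0.1365%

The per-week rate i satisfies (1 + i)^52 = 1 + 0.0735.
i = 1.0735^(1/52) − 1 = 0.0013649 = 0.1365%.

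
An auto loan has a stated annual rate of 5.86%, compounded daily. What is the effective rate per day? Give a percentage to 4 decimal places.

0.0161%

With a nominal annual rate compounded daily, the periodic rate is the nominal rate divided by 365.
i = 0.0586 / 365 = 0.0001605 = 0.0161%.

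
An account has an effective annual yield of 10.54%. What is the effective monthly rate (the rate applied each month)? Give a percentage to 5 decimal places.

The per-month rate i satisfies (1 + i)^12 = 1 + 0.1054.
i = 1.1054^(1/12) − 1 = 0.0083856 = 0.83856%.

0.83856%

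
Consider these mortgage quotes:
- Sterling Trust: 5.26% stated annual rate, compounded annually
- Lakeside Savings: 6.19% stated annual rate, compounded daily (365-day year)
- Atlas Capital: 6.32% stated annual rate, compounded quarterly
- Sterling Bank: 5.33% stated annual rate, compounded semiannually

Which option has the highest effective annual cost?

Atlas Capital

Sterling Trust: compounded annually, EAR = 5.260%
Lakeside Savings: (1 + 0.0619/365)^365 − 1 = 6.385%
Atlas Capital: (1 + 0.0632/4)^4 − 1 = 6.471%
Sterling Bank: (1 + 0.0533/2)^2 − 1 = 5.401%
The highest effective annual rate is Atlas Capital at 6.471%.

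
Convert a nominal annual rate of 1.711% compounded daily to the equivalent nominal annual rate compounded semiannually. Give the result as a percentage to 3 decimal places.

EAR = (1 + 0.01711/365)^365 − 1 = 0.017257.
Solve (1 + r/2)^2 = 1.017257: r/2 = 1.017257^(1/2) − 1 = 0.008591, so r = 0.017183 = 1.718%.

1.718%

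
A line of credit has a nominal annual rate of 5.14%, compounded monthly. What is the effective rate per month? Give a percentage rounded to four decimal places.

0.4283%

With a nominal annual rate compounded monthly, the periodic rate is the nominal rate divided by 12.
i = 0.0514 / 12 = 0.0042833 = 0.4283%.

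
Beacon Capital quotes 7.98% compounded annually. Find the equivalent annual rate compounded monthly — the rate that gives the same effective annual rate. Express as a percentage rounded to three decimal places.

7.702%

Compounded annually, EAR = nominal = 0.079800.
Solve (1 + r/12)^12 = 1.079800: r/12 = 1.079800^(1/12) − 1 = 0.006418, so r = 0.077022 = 7.702%.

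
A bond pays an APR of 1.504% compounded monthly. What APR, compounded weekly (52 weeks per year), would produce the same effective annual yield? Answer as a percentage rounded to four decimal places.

1.5033%

EAR = (1 + 0.01504/12)^12 − 1 = 0.015144.
Solve (1 + r/52)^52 = 1.015144: r/52 = 1.015144^(1/52) − 1 = 0.000289, so r = 0.015033 = 1.5033%.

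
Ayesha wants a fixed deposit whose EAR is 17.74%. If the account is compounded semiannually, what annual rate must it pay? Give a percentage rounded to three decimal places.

17.016%

(1 + r/2)^2 − 1 = 0.1774, so 1 + r/2 = 1.1774^(1/2).
r/2 = 0.085081, so r = 0.170161 = 17.016%.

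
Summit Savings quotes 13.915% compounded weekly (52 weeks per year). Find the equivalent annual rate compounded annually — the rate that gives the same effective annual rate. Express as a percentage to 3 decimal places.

EAR = (1 + 0.13915/52)^52 − 1 = 0.149083.
Compounded annually, the equivalent nominal rate is the EAR itself: 14.908%.

14.908%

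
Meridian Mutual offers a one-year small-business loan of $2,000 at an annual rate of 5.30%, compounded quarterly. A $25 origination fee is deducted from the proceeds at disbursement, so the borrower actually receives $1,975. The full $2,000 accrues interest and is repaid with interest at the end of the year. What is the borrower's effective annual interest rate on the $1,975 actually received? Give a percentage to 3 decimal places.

Amount owed after one year: 2,000 × (1 + 0.0530/4)^4 = 2,000 × 1.054063 = $2,108.13.
Effective rate on net proceeds: 2,108.13 / 1,975 − 1 = 0.067405 = 6.741%.

6.741%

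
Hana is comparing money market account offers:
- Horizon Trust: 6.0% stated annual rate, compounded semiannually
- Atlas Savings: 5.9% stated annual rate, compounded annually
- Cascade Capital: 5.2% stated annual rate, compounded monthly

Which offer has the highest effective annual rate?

Horizon Trust

Horizon Trust: (1 + 0.060/2)^2 − 1 = 6.090%
Atlas Savings: compounded annually, EAR = 5.900%
Cascade Capital: (1 + 0.052/12)^12 − 1 = 5.326%
The highest effective annual rate is Horizon Trust at 6.090%.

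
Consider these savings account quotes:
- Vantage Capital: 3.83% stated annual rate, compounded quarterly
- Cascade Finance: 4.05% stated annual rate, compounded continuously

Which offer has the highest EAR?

Cascade Finance

Vantage Capital: (1 + 0.0383/4)^4 − 1 = 3.885%
Cascade Finance: e^0.0405 − 1 = 4.133%
The highest effective annual rate is Cascade Finance at 4.133%.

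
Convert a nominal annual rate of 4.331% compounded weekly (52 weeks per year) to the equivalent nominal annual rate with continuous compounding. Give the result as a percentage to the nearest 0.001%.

4.329%

EAR = (1 + 0.04331/52)^52 − 1 = 0.044243.
Equivalent continuous rate: r = ln(1 + 0.044243) = 0.043292 = 4.329%.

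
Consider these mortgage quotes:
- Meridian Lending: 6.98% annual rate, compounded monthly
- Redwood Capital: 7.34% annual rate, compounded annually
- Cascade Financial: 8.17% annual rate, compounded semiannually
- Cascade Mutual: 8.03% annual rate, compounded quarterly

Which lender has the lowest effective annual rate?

Meridian Lending: (1 + 0.0698/12)^12 − 1 = 7.208%
Redwood Capital: compounded annually, EAR = 7.340%
Cascade Financial: (1 + 0.0817/2)^2 − 1 = 8.337%
Cascade Mutual: (1 + 0.0803/4)^4 − 1 = 8.275%
The lowest effective annual rate is Meridian Lending at 7.208%.

Meridian Lending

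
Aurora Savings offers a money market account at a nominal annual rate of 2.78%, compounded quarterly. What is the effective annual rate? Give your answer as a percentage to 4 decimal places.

EAR = (1 + 0.0278/4)^4 − 1.
= (1 + 0.006950)^4 − 1 = 1.028091 − 1 = 2.8091%.

2.8091%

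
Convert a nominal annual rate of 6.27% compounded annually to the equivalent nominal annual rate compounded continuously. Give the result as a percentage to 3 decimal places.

Compounded annually, EAR = nominal = 0.062700.
Equivalent continuous rate: r = ln(1 + 0.062700) = 0.060813 = 6.081%.

6.081%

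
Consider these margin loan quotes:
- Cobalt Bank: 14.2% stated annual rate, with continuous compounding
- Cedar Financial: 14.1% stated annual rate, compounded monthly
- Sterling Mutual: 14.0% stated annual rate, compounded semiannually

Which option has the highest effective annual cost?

Cobalt Bank

Cobalt Bank: e^0.142 − 1 = 15.258%
Cedar Financial: (1 + 0.141/12)^12 − 1 = 15.048%
Sterling Mutual: (1 + 0.140/2)^2 − 1 = 14.490%
The highest effective annual rate is Cobalt Bank at 15.258%.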